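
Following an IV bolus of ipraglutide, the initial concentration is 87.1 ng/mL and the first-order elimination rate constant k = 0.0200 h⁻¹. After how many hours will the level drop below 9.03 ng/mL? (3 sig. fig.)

C(t) = C₀ e^(−kt)  ⇒  t = ln(C₀/C) / k
t = ln(87.1/9.03) / 0.02000 = 2.267 / 0.02000 ≈ 113 hours

113 hours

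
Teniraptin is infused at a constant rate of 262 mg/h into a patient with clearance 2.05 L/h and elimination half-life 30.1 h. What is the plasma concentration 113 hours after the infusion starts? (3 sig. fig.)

118 µg/mL

Css = rate / CL = 262 / 2.05 = 127.8 µg/mL
k = ln 2 / 30.1 = 0.02303 h⁻¹
C(t) = Css (1 − e^(−kt)) = 127.8 × (1 − e^(−2.602)) = 127.8 × 0.9259 ≈ 118 µg/mL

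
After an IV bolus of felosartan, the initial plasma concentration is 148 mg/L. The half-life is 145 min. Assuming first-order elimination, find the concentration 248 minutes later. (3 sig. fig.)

k = ln 2 / 145 = 0.004780 min⁻¹
C(t) = C₀ e^(−kt) = 148 × e^(−0.004780 × 248) = 148 × e^(−1.186) = 148 × 0.3056 ≈ 45.2 mg/L

45.2 mg/L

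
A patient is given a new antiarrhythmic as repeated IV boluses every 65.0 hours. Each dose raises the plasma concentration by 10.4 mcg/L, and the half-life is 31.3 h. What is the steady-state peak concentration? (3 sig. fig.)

k = ln 2 / 31.3 = 0.02215 h⁻¹
Fraction remaining after one interval: e^(−kτ) = e^(−0.02215 × 65.0) = 0.2371
R = 1 / (1 − 0.2371) = 1.311
Css,max = 10.4 × 1.311 ≈ 13.6 mcg/L

13.6 mcg/L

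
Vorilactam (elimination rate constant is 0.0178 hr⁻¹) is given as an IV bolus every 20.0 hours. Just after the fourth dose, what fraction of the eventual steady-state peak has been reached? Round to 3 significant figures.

0.759

f_n = 1 − e^(−nkτ) = 1 − e^(−4 × 0.01780 × 20.0) = 1 − e^(−1.424) = 1 − 0.2407 ≈ 0.759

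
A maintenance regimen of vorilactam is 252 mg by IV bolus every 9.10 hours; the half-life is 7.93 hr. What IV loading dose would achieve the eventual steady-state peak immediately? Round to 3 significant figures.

459 mg

k = ln 2 / 7.93 = 0.08741 hr⁻¹
Accumulation ratio R = 1 / (1 − e^(−kτ)) = 1 / (1 − e^(−0.08741×9.10)) = 1 / (1 − 0.4514) = 1.823
Loading dose = maintenance dose × R = 252 × 1.823 ≈ 459 mg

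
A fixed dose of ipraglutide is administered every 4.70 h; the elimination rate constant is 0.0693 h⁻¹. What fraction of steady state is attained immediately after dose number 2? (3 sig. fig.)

0.479

f_n = 1 − e^(−nkτ) = 1 − e^(−2 × 0.06930 × 4.70) = 1 − e^(−0.6514) = 1 − 0.5213 ≈ 0.479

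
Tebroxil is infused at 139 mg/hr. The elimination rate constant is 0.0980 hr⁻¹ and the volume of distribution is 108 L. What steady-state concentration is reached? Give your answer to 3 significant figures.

CL = k · V = 0.0980 × 108 = 10.58 L/hr
Css = rate / CL = 139 / 10.58 ≈ 13.1 mg/L

13.1 mg/L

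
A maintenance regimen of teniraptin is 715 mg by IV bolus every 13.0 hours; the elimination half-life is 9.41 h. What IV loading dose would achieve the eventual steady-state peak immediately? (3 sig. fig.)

1160 mg

k = ln 2 / 9.41 = 0.07366 h⁻¹
Accumulation ratio R = 1 / (1 − e^(−kτ)) = 1 / (1 − e^(−0.07366×13.0)) = 1 / (1 − 0.3838) = 1.623
Loading dose = maintenance dose × R = 715 × 1.623 ≈ 1160 mg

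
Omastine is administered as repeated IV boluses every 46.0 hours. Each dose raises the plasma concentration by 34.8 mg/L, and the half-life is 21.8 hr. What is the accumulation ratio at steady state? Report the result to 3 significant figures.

k = ln 2 / 21.8 = 0.03180 hr⁻¹
Fraction remaining after one interval: e^(−kτ) = e^(−0.03180 × 46.0) = 0.2316
R = 1 / (1 − 0.2316) = 1 / 0.7684 ≈ 1.30

1.30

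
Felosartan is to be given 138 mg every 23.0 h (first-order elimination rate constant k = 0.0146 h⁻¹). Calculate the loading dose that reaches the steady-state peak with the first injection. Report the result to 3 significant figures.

Accumulation ratio R = 1 / (1 − e^(−kτ)) = 1 / (1 − e^(−0.01460×23.0)) = 1 / (1 − 0.7148) = 3.506
Loading dose = maintenance dose × R = 138 × 3.506 ≈ 484 mg

484 mg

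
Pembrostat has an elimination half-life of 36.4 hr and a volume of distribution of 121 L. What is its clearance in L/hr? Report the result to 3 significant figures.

2.30 L/hr

k = ln 2 / t½ = ln 2 / 36.4 = 0.01904 hr⁻¹
CL = k · V = 0.01904 × 121 ≈ 2.30 L/hr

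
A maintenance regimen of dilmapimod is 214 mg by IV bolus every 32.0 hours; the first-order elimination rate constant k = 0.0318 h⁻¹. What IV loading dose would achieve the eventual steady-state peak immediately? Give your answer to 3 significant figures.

335 mg

Accumulation ratio R = 1 / (1 − e^(−kτ)) = 1 / (1 − e^(−0.03180×32.0)) = 1 / (1 − 0.3615) = 1.566
Loading dose = maintenance dose × R = 214 × 1.566 ≈ 335 mg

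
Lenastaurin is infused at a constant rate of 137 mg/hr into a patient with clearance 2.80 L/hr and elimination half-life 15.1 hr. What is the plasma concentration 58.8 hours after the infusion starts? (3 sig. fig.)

Css = rate / CL = 137 / 2.80 = 48.93 mg/L
k = ln 2 / 15.1 = 0.04590 hr⁻¹
C(t) = Css (1 − e^(−kt)) = 48.93 × (1 − e^(−2.699)) = 48.93 × 0.9327 ≈ 45.6 mg/L

45.6 mg/L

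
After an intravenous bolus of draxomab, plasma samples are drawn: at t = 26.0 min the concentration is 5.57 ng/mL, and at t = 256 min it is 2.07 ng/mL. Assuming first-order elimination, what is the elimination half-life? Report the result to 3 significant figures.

k = ln(C₁/C₂) / (t₂ − t₁) = ln(5.57/2.07) / (256 − 26.0)
  = 0.9898 / 230.0 = 0.004304 min⁻¹
t½ = ln 2 / k = ln 2 / 0.004304 ≈ 161 minutes

161 minutes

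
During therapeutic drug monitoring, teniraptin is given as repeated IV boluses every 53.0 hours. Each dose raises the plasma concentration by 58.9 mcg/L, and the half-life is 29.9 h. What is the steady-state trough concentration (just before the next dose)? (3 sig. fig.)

24.4 mcg/L

k = ln 2 / 29.9 = 0.02318 h⁻¹
Fraction remaining after one interval: e^(−kτ) = e^(−0.02318 × 53.0) = 0.2927
R = 1 / (1 − 0.2927) = 1.414
Css,max = 58.9 × 1.414 = 83.27 mcg/L
Css,min = Css,max × e^(−kτ) = 83.27 × 0.2927 ≈ 24.4 mcg/L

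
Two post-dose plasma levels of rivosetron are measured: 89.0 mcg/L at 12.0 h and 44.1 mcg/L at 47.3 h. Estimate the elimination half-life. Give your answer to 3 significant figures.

34.8 hours

k = ln(C₁/C₂) / (t₂ − t₁) = ln(89.0/44.1) / (47.3 − 12.0)
  = 0.7022 / 35.30 = 0.01989 h⁻¹
t½ = ln 2 / k = ln 2 / 0.01989 ≈ 34.8 hours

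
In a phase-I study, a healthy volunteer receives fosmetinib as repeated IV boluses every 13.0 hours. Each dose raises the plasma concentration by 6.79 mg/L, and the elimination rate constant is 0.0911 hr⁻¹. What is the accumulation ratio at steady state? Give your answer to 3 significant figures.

1.44

Fraction remaining after one interval: e^(−kτ) = e^(−0.09110 × 13.0) = 0.3060
R = 1 / (1 − 0.3060) = 1 / 0.6940 ≈ 1.44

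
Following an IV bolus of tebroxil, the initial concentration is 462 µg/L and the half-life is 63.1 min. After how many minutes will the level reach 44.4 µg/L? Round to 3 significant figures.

k = ln 2 / 63.1 = 0.01098 min⁻¹
C(t) = C₀ e^(−kt)  ⇒  t = ln(C₀/C) / k
t = ln(462/44.4) / 0.01098 = 2.342 / 0.01098 ≈ 213 minutes

213 minutes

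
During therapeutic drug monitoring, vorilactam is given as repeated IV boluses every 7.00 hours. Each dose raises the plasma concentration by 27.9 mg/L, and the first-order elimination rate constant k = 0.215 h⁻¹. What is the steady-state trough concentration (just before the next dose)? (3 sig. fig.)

Fraction remaining after one interval: e^(−kτ) = e^(−0.2150 × 7.00) = 0.2220
R = 1 / (1 − 0.2220) = 1.285
Css,max = 27.9 × 1.285 = 35.86 mg/L
Css,min = Css,max × e^(−kτ) = 35.86 × 0.2220 ≈ 7.96 mg/L

7.96 mg/L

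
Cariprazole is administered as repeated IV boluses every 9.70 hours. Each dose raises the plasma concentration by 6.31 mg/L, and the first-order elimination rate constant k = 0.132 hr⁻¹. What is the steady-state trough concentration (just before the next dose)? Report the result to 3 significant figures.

Fraction remaining after one interval: e^(−kτ) = e^(−0.1320 × 9.70) = 0.2779
R = 1 / (1 − 0.2779) = 1.385
Css,max = 6.31 × 1.385 = 8.739 mg/L
Css,min = Css,max × e^(−kτ) = 8.739 × 0.2779 ≈ 2.43 mg/L

2.43 mg/L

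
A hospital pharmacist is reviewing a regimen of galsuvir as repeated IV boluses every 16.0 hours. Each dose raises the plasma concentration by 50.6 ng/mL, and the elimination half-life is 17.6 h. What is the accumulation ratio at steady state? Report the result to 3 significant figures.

2.14

k = ln 2 / 17.6 = 0.03938 h⁻¹
Fraction remaining after one interval: e^(−kτ) = e^(−0.03938 × 16.0) = 0.5325
R = 1 / (1 − 0.5325) = 1 / 0.4675 ≈ 2.14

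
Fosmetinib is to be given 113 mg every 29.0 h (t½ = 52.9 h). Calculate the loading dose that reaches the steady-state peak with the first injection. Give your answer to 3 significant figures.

k = ln 2 / 52.9 = 0.01310 h⁻¹
Accumulation ratio R = 1 / (1 − e^(−kτ)) = 1 / (1 − e^(−0.01310×29.0)) = 1 / (1 − 0.6839) = 3.163
Loading dose = maintenance dose × R = 113 × 3.163 ≈ 357 mg

357 mg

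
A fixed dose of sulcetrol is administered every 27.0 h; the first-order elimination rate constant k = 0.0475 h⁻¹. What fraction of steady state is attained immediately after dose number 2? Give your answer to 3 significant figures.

0.923

f_n = 1 − e^(−nkτ) = 1 − e^(−2 × 0.04750 × 27.0) = 1 − e^(−2.565) = 1 − 0.07692 ≈ 0.923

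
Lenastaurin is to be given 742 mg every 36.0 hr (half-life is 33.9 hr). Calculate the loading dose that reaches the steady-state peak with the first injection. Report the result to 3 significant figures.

k = ln 2 / 33.9 = 0.02045 hr⁻¹
Accumulation ratio R = 1 / (1 − e^(−kτ)) = 1 / (1 − e^(−0.02045×36.0)) = 1 / (1 − 0.4790) = 1.919
Loading dose = maintenance dose × R = 742 × 1.919 ≈ 1420 mg

1420 mg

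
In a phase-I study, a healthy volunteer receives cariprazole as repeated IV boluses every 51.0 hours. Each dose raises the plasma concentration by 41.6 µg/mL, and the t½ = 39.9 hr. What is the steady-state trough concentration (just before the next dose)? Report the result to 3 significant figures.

k = ln 2 / 39.9 = 0.01737 hr⁻¹
Fraction remaining after one interval: e^(−kτ) = e^(−0.01737 × 51.0) = 0.4123
R = 1 / (1 − 0.4123) = 1.702
Css,max = 41.6 × 1.702 = 70.79 µg/mL
Css,min = Css,max × e^(−kτ) = 70.79 × 0.4123 ≈ 29.2 µg/mL

29.2 µg/mL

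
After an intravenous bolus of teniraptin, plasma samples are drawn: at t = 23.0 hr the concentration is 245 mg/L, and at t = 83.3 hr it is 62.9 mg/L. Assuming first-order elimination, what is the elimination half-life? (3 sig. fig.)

30.7 hours

k = ln(C₁/C₂) / (t₂ − t₁) = ln(245/62.9) / (83.3 − 23.0)
  = 1.360 / 60.30 = 0.02255 hr⁻¹
t½ = ln 2 / k = ln 2 / 0.02255 ≈ 30.7 hours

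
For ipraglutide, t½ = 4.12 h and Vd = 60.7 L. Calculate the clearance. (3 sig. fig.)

10.2 L/h

k = ln 2 / t½ = ln 2 / 4.12 = 0.1682 h⁻¹
CL = k · V = 0.1682 × 60.7 ≈ 10.2 L/h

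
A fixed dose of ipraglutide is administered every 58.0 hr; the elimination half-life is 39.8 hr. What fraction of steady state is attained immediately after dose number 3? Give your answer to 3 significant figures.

k = ln 2 / 39.8 = 0.01742 hr⁻¹
f_n = 1 − e^(−nkτ) = 1 − e^(−3 × 0.01742 × 58.0) = 1 − e^(−3.030) = 1 − 0.04830 ≈ 0.952

0.952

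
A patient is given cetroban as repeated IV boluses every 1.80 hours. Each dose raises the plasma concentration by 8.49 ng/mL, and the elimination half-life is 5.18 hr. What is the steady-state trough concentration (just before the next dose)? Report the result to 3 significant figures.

31.2 ng/mL

k = ln 2 / 5.18 = 0.1338 hr⁻¹
Fraction remaining after one interval: e^(−kτ) = e^(−0.1338 × 1.80) = 0.7860
R = 1 / (1 − 0.7860) = 4.672
Css,max = 8.49 × 4.672 = 39.66 ng/mL
Css,min = Css,max × e^(−kτ) = 39.66 × 0.7860 ≈ 31.2 ng/mL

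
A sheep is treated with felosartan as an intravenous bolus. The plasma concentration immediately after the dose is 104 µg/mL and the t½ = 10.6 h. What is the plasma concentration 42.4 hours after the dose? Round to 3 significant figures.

6.50 µg/mL

k = ln 2 / 10.6 = 0.06539 h⁻¹
C(t) = C₀ e^(−kt) = 104 × e^(−0.06539 × 42.4) = 104 × e^(−2.773) = 104 × 0.06250 ≈ 6.50 µg/mL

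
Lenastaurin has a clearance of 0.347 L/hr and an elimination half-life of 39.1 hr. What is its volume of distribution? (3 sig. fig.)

k = ln 2 / t½ = ln 2 / 39.1 = 0.01773 hr⁻¹
V = CL / k = 0.347 / 0.01773 ≈ 19.6 L

19.6 L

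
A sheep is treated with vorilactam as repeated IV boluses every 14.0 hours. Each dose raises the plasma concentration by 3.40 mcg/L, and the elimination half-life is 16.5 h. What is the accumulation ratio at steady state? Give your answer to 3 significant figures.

2.25

k = ln 2 / 16.5 = 0.04201 h⁻¹
Fraction remaining after one interval: e^(−kτ) = e^(−0.04201 × 14.0) = 0.5554
R = 1 / (1 − 0.5554) = 1 / 0.4446 ≈ 2.25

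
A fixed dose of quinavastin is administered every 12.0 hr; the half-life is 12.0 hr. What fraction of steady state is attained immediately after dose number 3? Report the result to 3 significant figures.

0.875

k = ln 2 / 12.0 = 0.05776 hr⁻¹
f_n = 1 − e^(−nkτ) = 1 − e^(−3 × 0.05776 × 12.0) = 1 − e^(−2.079) = 1 − 0.1250 ≈ 0.875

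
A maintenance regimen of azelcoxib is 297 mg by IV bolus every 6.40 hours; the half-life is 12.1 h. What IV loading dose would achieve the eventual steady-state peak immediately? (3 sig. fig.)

k = ln 2 / 12.1 = 0.05728 h⁻¹
Accumulation ratio R = 1 / (1 − e^(−kτ)) = 1 / (1 − e^(−0.05728×6.40)) = 1 / (1 − 0.6931) = 3.258
Loading dose = maintenance dose × R = 297 × 3.258 ≈ 968 mg

968 mg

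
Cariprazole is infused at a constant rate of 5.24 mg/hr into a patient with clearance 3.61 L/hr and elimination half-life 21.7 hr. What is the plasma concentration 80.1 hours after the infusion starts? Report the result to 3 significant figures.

1.34 mg/L

Css = rate / CL = 5.24 / 3.61 = 1.452 mg/L
k = ln 2 / 21.7 = 0.03194 hr⁻¹
C(t) = Css (1 − e^(−kt)) = 1.452 × (1 − e^(−2.559)) = 1.452 × 0.9226 ≈ 1.34 mg/L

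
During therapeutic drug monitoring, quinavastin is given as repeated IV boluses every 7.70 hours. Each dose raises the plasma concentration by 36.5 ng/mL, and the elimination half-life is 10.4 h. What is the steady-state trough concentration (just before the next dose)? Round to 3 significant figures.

k = ln 2 / 10.4 = 0.06665 h⁻¹
Fraction remaining after one interval: e^(−kτ) = e^(−0.06665 × 7.70) = 0.5986
R = 1 / (1 − 0.5986) = 2.491
Css,max = 36.5 × 2.491 = 90.93 ng/mL
Css,min = Css,max × e^(−kτ) = 90.93 × 0.5986 ≈ 54.4 ng/mL

54.4 ng/mL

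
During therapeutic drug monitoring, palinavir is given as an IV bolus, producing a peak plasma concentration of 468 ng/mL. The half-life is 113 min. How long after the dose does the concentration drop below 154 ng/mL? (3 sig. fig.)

181 minutes

k = ln 2 / 113 = 0.006134 min⁻¹
C(t) = C₀ e^(−kt)  ⇒  t = ln(C₀/C) / k
t = ln(468/154) / 0.006134 = 1.112 / 0.006134 ≈ 181 minutes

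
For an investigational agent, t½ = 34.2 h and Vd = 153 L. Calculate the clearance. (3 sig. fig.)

3.10 L/h

k = ln 2 / t½ = ln 2 / 34.2 = 0.02027 h⁻¹
CL = k · V = 0.02027 × 153 ≈ 3.10 L/h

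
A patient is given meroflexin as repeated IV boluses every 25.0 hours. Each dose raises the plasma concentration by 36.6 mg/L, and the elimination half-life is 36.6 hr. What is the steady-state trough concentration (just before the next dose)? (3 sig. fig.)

60.4 mg/L

k = ln 2 / 36.6 = 0.01894 hr⁻¹
Fraction remaining after one interval: e^(−kτ) = e^(−0.01894 × 25.0) = 0.6228
R = 1 / (1 − 0.6228) = 2.651
Css,max = 36.6 × 2.651 = 97.04 mg/L
Css,min = Css,max × e^(−kτ) = 97.04 × 0.6228 ≈ 60.4 mg/L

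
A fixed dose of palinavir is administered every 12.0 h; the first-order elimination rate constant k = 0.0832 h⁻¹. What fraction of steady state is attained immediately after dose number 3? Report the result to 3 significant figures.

0.950

f_n = 1 − e^(−nkτ) = 1 − e^(−3 × 0.08320 × 12.0) = 1 − e^(−2.995) = 1 − 0.05003 ≈ 0.950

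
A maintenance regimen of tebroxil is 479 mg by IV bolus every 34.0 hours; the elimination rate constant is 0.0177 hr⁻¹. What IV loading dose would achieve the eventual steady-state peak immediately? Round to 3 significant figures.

Accumulation ratio R = 1 / (1 − e^(−kτ)) = 1 / (1 − e^(−0.01770×34.0)) = 1 / (1 − 0.5478) = 2.212
Loading dose = maintenance dose × R = 479 × 2.212 ≈ 1060 mg

1060 mg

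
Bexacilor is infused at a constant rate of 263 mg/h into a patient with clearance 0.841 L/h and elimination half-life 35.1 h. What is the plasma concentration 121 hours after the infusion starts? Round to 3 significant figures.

284 mg/L

Css = rate / CL = 263 / 0.841 = 312.7 mg/L
k = ln 2 / 35.1 = 0.01975 h⁻¹
C(t) = Css (1 − e^(−kt)) = 312.7 × (1 − e^(−2.389)) = 312.7 × 0.9083 ≈ 284 mg/L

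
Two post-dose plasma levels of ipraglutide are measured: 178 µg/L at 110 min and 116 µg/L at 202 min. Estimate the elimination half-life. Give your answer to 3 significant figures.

149 minutes

k = ln(C₁/C₂) / (t₂ − t₁) = ln(178/116) / (202 − 110)
  = 0.4282 / 92.00 = 0.004654 min⁻¹
t½ = ln 2 / k = ln 2 / 0.004654 ≈ 149 minutes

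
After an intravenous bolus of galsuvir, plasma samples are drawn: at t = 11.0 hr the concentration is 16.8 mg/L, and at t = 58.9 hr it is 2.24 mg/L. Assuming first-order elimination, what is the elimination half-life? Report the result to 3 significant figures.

16.5 hours

k = ln(C₁/C₂) / (t₂ − t₁) = ln(16.8/2.24) / (58.9 − 11.0)
  = 2.015 / 47.90 = 0.04206 hr⁻¹
t½ = ln 2 / k = ln 2 / 0.04206 ≈ 16.5 hours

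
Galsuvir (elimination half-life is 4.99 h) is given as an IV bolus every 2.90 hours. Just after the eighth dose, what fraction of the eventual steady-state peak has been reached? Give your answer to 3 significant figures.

k = ln 2 / 4.99 = 0.1389 h⁻¹
f_n = 1 − e^(−nkτ) = 1 − e^(−8 × 0.1389 × 2.90) = 1 − e^(−3.223) = 1 − 0.03985 ≈ 0.960

0.960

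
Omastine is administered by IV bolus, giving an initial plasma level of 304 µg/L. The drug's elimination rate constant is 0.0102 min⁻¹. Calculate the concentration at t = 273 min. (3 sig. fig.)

C(t) = C₀ e^(−kt) = 304 × e^(−0.01020 × 273) = 304 × e^(−2.785) = 304 × 0.06175 ≈ 18.8 µg/L

18.8 µg/L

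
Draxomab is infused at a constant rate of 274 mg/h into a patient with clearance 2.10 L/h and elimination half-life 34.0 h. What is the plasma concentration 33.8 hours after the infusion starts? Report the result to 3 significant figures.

65.0 µg/mL

Css = rate / CL = 274 / 2.10 = 130.5 µg/mL
k = ln 2 / 34.0 = 0.02039 h⁻¹
C(t) = Css (1 − e^(−kt)) = 130.5 × (1 − e^(−0.6891)) = 130.5 × 0.4980 ≈ 65.0 µg/mL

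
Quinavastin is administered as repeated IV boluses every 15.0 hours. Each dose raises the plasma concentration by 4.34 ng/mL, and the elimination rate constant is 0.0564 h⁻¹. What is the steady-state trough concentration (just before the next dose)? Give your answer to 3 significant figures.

3.26 ng/mL

Fraction remaining after one interval: e^(−kτ) = e^(−0.05640 × 15.0) = 0.4291
R = 1 / (1 − 0.4291) = 1.752
Css,max = 4.34 × 1.752 = 7.602 ng/mL
Css,min = Css,max × e^(−kτ) = 7.602 × 0.4291 ≈ 3.26 ng/mL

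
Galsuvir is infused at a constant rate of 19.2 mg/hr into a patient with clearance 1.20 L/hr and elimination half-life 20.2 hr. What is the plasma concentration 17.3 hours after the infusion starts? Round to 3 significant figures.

Css = rate / CL = 19.2 / 1.20 = 16.00 µg/mL
k = ln 2 / 20.2 = 0.03431 hr⁻¹
C(t) = Css (1 − e^(−kt)) = 16.00 × (1 − e^(−0.5936)) = 16.00 × 0.4477 ≈ 7.16 µg/mL

7.16 µg/mL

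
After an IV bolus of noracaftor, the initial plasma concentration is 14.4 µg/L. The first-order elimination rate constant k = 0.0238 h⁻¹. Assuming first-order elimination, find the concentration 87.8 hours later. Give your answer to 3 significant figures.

C(t) = C₀ e^(−kt) = 14.4 × e^(−0.02380 × 87.8) = 14.4 × e^(−2.090) = 14.4 × 0.1237 ≈ 1.78 µg/L

1.78 µg/L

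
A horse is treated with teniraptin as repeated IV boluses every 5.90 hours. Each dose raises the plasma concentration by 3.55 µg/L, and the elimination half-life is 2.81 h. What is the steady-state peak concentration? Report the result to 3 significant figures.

4.63 µg/L

k = ln 2 / 2.81 = 0.2467 h⁻¹
Fraction remaining after one interval: e^(−kτ) = e^(−0.2467 × 5.90) = 0.2333
R = 1 / (1 − 0.2333) = 1.304
Css,max = 3.55 × 1.304 ≈ 4.63 µg/L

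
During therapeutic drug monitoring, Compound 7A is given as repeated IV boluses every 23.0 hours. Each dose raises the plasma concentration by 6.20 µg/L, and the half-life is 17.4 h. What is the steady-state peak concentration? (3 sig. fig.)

k = ln 2 / 17.4 = 0.03984 h⁻¹
Fraction remaining after one interval: e^(−kτ) = e^(−0.03984 × 23.0) = 0.4000
R = 1 / (1 − 0.4000) = 1.667
Css,max = 6.20 × 1.667 ≈ 10.3 µg/L

10.3 µg/L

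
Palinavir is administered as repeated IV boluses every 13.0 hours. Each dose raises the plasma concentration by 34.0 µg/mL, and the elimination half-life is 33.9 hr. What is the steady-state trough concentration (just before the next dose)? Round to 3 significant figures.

112 µg/mL

k = ln 2 / 33.9 = 0.02045 hr⁻¹
Fraction remaining after one interval: e^(−kτ) = e^(−0.02045 × 13.0) = 0.7666
R = 1 / (1 − 0.7666) = 4.284
Css,max = 34.0 × 4.284 = 145.7 µg/mL
Css,min = Css,max × e^(−kτ) = 145.7 × 0.7666 ≈ 112 µg/mL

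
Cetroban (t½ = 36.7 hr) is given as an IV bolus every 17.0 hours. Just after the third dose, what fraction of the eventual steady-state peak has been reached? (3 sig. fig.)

0.618

k = ln 2 / 36.7 = 0.01889 hr⁻¹
f_n = 1 − e^(−nkτ) = 1 − e^(−3 × 0.01889 × 17.0) = 1 − e^(−0.9632) = 1 − 0.3817 ≈ 0.618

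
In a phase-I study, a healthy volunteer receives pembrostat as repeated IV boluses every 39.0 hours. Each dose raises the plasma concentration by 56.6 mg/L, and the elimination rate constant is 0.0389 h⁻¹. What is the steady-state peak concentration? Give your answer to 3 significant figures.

Fraction remaining after one interval: e^(−kτ) = e^(−0.03890 × 39.0) = 0.2193
R = 1 / (1 − 0.2193) = 1.281
Css,max = 56.6 × 1.281 ≈ 72.5 mg/L

72.5 mg/L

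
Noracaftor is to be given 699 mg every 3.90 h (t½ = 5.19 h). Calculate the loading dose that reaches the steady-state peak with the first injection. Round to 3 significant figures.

k = ln 2 / 5.19 = 0.1336 h⁻¹
Accumulation ratio R = 1 / (1 − e^(−kτ)) = 1 / (1 − e^(−0.1336×3.90)) = 1 / (1 − 0.5940) = 2.463
Loading dose = maintenance dose × R = 699 × 2.463 ≈ 1720 mg

1720 mg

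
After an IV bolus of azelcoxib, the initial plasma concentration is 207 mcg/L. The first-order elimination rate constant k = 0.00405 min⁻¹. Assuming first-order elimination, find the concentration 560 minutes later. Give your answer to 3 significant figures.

21.4 mcg/L

C(t) = C₀ e^(−kt) = 207 × e^(−0.004050 × 560) = 207 × e^(−2.268) = 207 × 0.1035 ≈ 21.4 mcg/L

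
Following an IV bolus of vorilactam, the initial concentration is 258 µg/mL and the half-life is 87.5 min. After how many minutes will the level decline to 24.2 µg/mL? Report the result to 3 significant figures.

299 minutes

k = ln 2 / 87.5 = 0.007922 min⁻¹
C(t) = C₀ e^(−kt)  ⇒  t = ln(C₀/C) / k
t = ln(258/24.2) / 0.007922 = 2.367 / 0.007922 ≈ 299 minutes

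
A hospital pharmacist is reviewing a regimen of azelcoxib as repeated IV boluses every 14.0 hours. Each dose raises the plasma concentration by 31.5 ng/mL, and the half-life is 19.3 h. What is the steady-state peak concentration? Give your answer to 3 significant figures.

79.7 ng/mL

k = ln 2 / 19.3 = 0.03591 h⁻¹
Fraction remaining after one interval: e^(−kτ) = e^(−0.03591 × 14.0) = 0.6048
R = 1 / (1 − 0.6048) = 2.531
Css,max = 31.5 × 2.531 ≈ 79.7 ng/mL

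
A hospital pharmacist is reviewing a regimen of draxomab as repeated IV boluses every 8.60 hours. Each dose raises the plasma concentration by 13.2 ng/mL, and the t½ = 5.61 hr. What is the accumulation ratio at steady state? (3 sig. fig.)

1.53

k = ln 2 / 5.61 = 0.1236 hr⁻¹
Fraction remaining after one interval: e^(−kτ) = e^(−0.1236 × 8.60) = 0.3456
R = 1 / (1 − 0.3456) = 1 / 0.6544 ≈ 1.53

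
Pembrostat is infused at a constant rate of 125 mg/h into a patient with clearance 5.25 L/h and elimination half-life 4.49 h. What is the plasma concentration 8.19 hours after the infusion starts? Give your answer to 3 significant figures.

17.1 µg/mL

Css = rate / CL = 125 / 5.25 = 23.81 µg/mL
k = ln 2 / 4.49 = 0.1544 h⁻¹
C(t) = Css (1 − e^(−kt)) = 23.81 × (1 − e^(−1.264)) = 23.81 × 0.7176 ≈ 17.1 µg/mL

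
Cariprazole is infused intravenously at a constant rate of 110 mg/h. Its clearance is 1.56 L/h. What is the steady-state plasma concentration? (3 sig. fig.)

Css = infusion rate / CL = 110 / 1.56 ≈ 70.5 µg/mL

70.5 µg/mL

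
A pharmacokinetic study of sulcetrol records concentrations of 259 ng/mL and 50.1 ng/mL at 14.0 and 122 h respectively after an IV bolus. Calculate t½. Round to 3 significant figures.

45.6 hours

k = ln(C₁/C₂) / (t₂ − t₁) = ln(259/50.1) / (122 − 14.0)
  = 1.643 / 108.0 = 0.01521 h⁻¹
t½ = ln 2 / k = ln 2 / 0.01521 ≈ 45.6 hours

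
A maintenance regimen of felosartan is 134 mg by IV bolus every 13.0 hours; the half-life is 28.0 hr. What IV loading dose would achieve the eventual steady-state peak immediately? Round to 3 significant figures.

487 mg

k = ln 2 / 28.0 = 0.02476 hr⁻¹
Accumulation ratio R = 1 / (1 − e^(−kτ)) = 1 / (1 − e^(−0.02476×13.0)) = 1 / (1 − 0.7248) = 3.634
Loading dose = maintenance dose × R = 134 × 3.634 ≈ 487 mg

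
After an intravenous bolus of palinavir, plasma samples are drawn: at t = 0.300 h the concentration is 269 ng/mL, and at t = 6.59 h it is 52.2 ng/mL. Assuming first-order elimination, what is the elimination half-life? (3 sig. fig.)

k = ln(C₁/C₂) / (t₂ − t₁) = ln(269/52.2) / (6.59 − 0.300)
  = 1.640 / 6.290 = 0.2607 h⁻¹
t½ = ln 2 / k = ln 2 / 0.2607 ≈ 2.66 hours

2.66 hours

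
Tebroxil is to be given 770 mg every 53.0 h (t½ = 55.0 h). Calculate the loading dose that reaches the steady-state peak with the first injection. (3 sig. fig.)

1580 mg

k = ln 2 / 55.0 = 0.01260 h⁻¹
Accumulation ratio R = 1 / (1 − e^(−kτ)) = 1 / (1 − e^(−0.01260×53.0)) = 1 / (1 − 0.5128) = 2.052
Loading dose = maintenance dose × R = 770 × 2.052 ≈ 1580 mg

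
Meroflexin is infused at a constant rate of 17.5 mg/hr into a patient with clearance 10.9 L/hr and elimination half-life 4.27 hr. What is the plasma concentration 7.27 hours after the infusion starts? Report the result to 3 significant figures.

Css = rate / CL = 17.5 / 10.9 = 1.606 mg/L
k = ln 2 / 4.27 = 0.1623 hr⁻¹
C(t) = Css (1 − e^(−kt)) = 1.606 × (1 − e^(−1.180)) = 1.606 × 0.6928 ≈ 1.11 mg/L

1.11 mg/L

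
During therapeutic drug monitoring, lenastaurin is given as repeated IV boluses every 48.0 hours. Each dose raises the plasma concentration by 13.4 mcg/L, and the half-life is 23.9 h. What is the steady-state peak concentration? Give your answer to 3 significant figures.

17.8 mcg/L

k = ln 2 / 23.9 = 0.02900 h⁻¹
Fraction remaining after one interval: e^(−kτ) = e^(−0.02900 × 48.0) = 0.2486
R = 1 / (1 − 0.2486) = 1.331
Css,max = 13.4 × 1.331 ≈ 17.8 mcg/L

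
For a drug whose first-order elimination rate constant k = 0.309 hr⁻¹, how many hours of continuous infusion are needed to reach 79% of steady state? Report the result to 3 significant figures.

5.05 hours

f = 1 − e^(−kt)  ⇒  t = −ln(1 − f) / k
t = −ln(1 − 0.79) / 0.3090 = 1.561 / 0.3090 ≈ 5.05 hours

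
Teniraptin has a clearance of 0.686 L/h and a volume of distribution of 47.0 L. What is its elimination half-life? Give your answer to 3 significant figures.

47.5 hours

k = CL / V = 0.686 / 47.0 = 0.01460 h⁻¹
t½ = ln 2 / k = ln 2 / 0.01460 ≈ 47.5 hours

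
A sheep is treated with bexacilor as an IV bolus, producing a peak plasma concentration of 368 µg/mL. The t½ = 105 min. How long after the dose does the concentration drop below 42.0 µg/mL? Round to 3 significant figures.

k = ln 2 / 105 = 0.006601 min⁻¹
C(t) = C₀ e^(−kt)  ⇒  t = ln(C₀/C) / k
t = ln(368/42.0) / 0.006601 = 2.170 / 0.006601 ≈ 329 minutes

329 minutes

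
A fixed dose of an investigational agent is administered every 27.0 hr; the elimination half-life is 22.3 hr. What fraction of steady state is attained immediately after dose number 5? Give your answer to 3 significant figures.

k = ln 2 / 22.3 = 0.03108 hr⁻¹
f_n = 1 − e^(−nkτ) = 1 − e^(−5 × 0.03108 × 27.0) = 1 − e^(−4.196) = 1 − 0.01505 ≈ 0.985

0.985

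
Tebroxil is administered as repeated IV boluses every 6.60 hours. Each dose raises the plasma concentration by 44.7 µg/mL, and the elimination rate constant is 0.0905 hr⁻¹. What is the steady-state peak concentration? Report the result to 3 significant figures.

Fraction remaining after one interval: e^(−kτ) = e^(−0.09050 × 6.60) = 0.5503
R = 1 / (1 − 0.5503) = 2.224
Css,max = 44.7 × 2.224 ≈ 99.4 µg/mL

99.4 µg/mL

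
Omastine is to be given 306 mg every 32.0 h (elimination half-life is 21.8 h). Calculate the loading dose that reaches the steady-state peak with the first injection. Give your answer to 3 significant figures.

479 mg

k = ln 2 / 21.8 = 0.03180 h⁻¹
Accumulation ratio R = 1 / (1 − e^(−kτ)) = 1 / (1 − e^(−0.03180×32.0)) = 1 / (1 − 0.3615) = 1.566
Loading dose = maintenance dose × R = 306 × 1.566 ≈ 479 mg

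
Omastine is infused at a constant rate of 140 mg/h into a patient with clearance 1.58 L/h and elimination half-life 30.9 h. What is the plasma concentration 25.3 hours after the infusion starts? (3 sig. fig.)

38.4 mg/L

Css = rate / CL = 140 / 1.58 = 88.61 mg/L
k = ln 2 / 30.9 = 0.02243 h⁻¹
C(t) = Css (1 − e^(−kt)) = 88.61 × (1 − e^(−0.5675)) = 88.61 × 0.4331 ≈ 38.4 mg/L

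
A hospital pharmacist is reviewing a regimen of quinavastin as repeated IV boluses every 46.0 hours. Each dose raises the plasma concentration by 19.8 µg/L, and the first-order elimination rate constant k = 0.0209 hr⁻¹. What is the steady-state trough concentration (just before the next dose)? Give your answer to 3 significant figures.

Fraction remaining after one interval: e^(−kτ) = e^(−0.02090 × 46.0) = 0.3824
R = 1 / (1 − 0.3824) = 1.619
Css,max = 19.8 × 1.619 = 32.06 µg/L
Css,min = Css,max × e^(−kτ) = 32.06 × 0.3824 ≈ 12.3 µg/L

12.3 µg/L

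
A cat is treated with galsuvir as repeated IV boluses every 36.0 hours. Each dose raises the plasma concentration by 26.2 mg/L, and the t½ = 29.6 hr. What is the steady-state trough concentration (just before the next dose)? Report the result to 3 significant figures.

k = ln 2 / 29.6 = 0.02342 hr⁻¹
Fraction remaining after one interval: e^(−kτ) = e^(−0.02342 × 36.0) = 0.4304
R = 1 / (1 − 0.4304) = 1.756
Css,max = 26.2 × 1.756 = 46.00 mg/L
Css,min = Css,max × e^(−kτ) = 46.00 × 0.4304 ≈ 19.8 mg/L

19.8 mg/L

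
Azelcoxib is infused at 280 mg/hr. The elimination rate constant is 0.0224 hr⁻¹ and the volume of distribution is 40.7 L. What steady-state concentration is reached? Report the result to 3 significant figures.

CL = k · V = 0.0224 × 40.7 = 0.9117 L/hr
Css = rate / CL = 280 / 0.9117 ≈ 307 mg/L

307 mg/L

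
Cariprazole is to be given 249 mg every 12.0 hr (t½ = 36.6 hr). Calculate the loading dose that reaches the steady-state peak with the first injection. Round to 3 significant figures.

1220 mg

k = ln 2 / 36.6 = 0.01894 hr⁻¹
Accumulation ratio R = 1 / (1 − e^(−kτ)) = 1 / (1 − e^(−0.01894×12.0)) = 1 / (1 − 0.7967) = 4.919
Loading dose = maintenance dose × R = 249 × 4.919 ≈ 1220 mg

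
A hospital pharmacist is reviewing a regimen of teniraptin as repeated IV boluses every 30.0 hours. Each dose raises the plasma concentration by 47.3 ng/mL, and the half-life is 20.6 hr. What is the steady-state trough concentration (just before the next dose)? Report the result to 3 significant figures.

27.1 ng/mL

k = ln 2 / 20.6 = 0.03365 hr⁻¹
Fraction remaining after one interval: e^(−kτ) = e^(−0.03365 × 30.0) = 0.3644
R = 1 / (1 − 0.3644) = 1.573
Css,max = 47.3 × 1.573 = 74.42 ng/mL
Css,min = Css,max × e^(−kτ) = 74.42 × 0.3644 ≈ 27.1 ng/mL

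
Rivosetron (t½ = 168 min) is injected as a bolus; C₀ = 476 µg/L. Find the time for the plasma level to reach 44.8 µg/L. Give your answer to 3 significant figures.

573 minutes

k = ln 2 / 168 = 0.004126 min⁻¹
C(t) = C₀ e^(−kt)  ⇒  t = ln(C₀/C) / k
t = ln(476/44.8) / 0.004126 = 2.363 / 0.004126 ≈ 573 minutes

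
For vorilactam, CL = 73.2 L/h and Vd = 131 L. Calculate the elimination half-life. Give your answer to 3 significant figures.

1.24 hours

k = CL / V = 73.2 / 131 = 0.5588 h⁻¹
t½ = ln 2 / k = ln 2 / 0.5588 ≈ 1.24 hours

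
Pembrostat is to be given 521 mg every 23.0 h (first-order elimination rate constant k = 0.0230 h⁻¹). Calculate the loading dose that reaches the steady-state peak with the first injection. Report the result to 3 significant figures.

1270 mg

Accumulation ratio R = 1 / (1 − e^(−kτ)) = 1 / (1 − e^(−0.02300×23.0)) = 1 / (1 − 0.5892) = 2.434
Loading dose = maintenance dose × R = 521 × 2.434 ≈ 1270 mg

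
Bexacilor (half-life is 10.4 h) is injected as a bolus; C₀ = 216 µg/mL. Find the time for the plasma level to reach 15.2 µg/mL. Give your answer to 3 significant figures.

k = ln 2 / 10.4 = 0.06665 h⁻¹
C(t) = C₀ e^(−kt)  ⇒  t = ln(C₀/C) / k
t = ln(216/15.2) / 0.06665 = 2.654 / 0.06665 ≈ 39.8 hours

39.8 hours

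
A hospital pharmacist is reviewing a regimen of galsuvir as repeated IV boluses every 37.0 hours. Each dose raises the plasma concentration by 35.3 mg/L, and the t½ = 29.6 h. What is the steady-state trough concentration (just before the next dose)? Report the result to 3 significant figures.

k = ln 2 / 29.6 = 0.02342 h⁻¹
Fraction remaining after one interval: e^(−kτ) = e^(−0.02342 × 37.0) = 0.4204
R = 1 / (1 − 0.4204) = 1.725
Css,max = 35.3 × 1.725 = 60.91 mg/L
Css,min = Css,max × e^(−kτ) = 60.91 × 0.4204 ≈ 25.6 mg/L

25.6 mg/L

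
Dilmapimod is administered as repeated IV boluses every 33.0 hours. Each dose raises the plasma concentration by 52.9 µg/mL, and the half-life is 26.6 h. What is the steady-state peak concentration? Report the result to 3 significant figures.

k = ln 2 / 26.6 = 0.02606 h⁻¹
Fraction remaining after one interval: e^(−kτ) = e^(−0.02606 × 33.0) = 0.4232
R = 1 / (1 − 0.4232) = 1.734
Css,max = 52.9 × 1.734 ≈ 91.7 µg/mL

91.7 µg/mL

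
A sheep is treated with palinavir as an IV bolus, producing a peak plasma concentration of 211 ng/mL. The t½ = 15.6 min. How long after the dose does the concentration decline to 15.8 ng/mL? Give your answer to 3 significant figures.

k = ln 2 / 15.6 = 0.04443 min⁻¹
C(t) = C₀ e^(−kt)  ⇒  t = ln(C₀/C) / k
t = ln(211/15.8) / 0.04443 = 2.592 / 0.04443 ≈ 58.3 minutes

58.3 minutes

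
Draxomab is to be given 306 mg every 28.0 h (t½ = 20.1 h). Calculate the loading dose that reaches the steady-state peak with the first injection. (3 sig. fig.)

k = ln 2 / 20.1 = 0.03448 h⁻¹
Accumulation ratio R = 1 / (1 − e^(−kτ)) = 1 / (1 − e^(−0.03448×28.0)) = 1 / (1 − 0.3808) = 1.615
Loading dose = maintenance dose × R = 306 × 1.615 ≈ 494 mg

494 mg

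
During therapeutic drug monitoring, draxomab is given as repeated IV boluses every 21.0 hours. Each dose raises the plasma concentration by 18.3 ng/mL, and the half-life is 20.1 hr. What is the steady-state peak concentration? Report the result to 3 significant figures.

35.5 ng/mL

k = ln 2 / 20.1 = 0.03448 hr⁻¹
Fraction remaining after one interval: e^(−kτ) = e^(−0.03448 × 21.0) = 0.4847
R = 1 / (1 − 0.4847) = 1.941
Css,max = 18.3 × 1.941 ≈ 35.5 ng/mL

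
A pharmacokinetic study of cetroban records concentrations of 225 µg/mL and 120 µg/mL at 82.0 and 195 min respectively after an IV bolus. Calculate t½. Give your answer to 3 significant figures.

k = ln(C₁/C₂) / (t₂ − t₁) = ln(225/120) / (195 − 82.0)
  = 0.6286 / 113.0 = 0.005563 min⁻¹
t½ = ln 2 / k = ln 2 / 0.005563 ≈ 125 minutes

125 minutes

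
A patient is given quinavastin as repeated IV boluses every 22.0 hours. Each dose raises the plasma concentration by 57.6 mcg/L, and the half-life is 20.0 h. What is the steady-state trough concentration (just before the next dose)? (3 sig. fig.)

k = ln 2 / 20.0 = 0.03466 h⁻¹
Fraction remaining after one interval: e^(−kτ) = e^(−0.03466 × 22.0) = 0.4665
R = 1 / (1 − 0.4665) = 1.874
Css,max = 57.6 × 1.874 = 108.0 mcg/L
Css,min = Css,max × e^(−kτ) = 108.0 × 0.4665 ≈ 50.4 mcg/L

50.4 mcg/L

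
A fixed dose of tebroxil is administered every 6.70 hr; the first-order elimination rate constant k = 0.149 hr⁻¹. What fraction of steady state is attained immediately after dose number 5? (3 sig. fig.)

f_n = 1 − e^(−nkτ) = 1 − e^(−5 × 0.1490 × 6.70) = 1 − e^(−4.992) = 1 − 0.006795 ≈ 0.993

0.993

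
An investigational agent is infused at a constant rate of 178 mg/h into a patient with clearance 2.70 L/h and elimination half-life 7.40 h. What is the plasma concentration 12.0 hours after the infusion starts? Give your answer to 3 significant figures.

44.5 µg/mL

Css = rate / CL = 178 / 2.70 = 65.93 µg/mL
k = ln 2 / 7.40 = 0.09367 h⁻¹
C(t) = Css (1 − e^(−kt)) = 65.93 × (1 − e^(−1.124)) = 65.93 × 0.6750 ≈ 44.5 µg/mL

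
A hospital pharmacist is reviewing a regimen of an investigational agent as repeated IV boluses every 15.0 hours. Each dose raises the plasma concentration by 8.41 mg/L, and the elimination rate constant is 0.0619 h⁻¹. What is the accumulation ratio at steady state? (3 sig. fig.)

Fraction remaining after one interval: e^(−kτ) = e^(−0.06190 × 15.0) = 0.3951
R = 1 / (1 − 0.3951) = 1 / 0.6049 ≈ 1.65

1.65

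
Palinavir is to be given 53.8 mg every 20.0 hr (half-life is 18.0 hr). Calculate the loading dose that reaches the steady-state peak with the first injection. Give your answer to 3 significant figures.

k = ln 2 / 18.0 = 0.03851 hr⁻¹
Accumulation ratio R = 1 / (1 − e^(−kτ)) = 1 / (1 − e^(−0.03851×20.0)) = 1 / (1 − 0.4629) = 1.862
Loading dose = maintenance dose × R = 53.8 × 1.862 ≈ 100 mg

100 mg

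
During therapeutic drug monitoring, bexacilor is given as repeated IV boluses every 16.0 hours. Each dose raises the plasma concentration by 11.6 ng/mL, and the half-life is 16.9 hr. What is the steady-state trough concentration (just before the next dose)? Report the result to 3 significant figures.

k = ln 2 / 16.9 = 0.04101 hr⁻¹
Fraction remaining after one interval: e^(−kτ) = e^(−0.04101 × 16.0) = 0.5188
R = 1 / (1 − 0.5188) = 2.078
Css,max = 11.6 × 2.078 = 24.11 ng/mL
Css,min = Css,max × e^(−kτ) = 24.11 × 0.5188 ≈ 12.5 ng/mL

12.5 ng/mL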